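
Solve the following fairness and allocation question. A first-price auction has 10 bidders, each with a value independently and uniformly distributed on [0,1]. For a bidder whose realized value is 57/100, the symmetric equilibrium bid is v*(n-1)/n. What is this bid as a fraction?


Step 1: The symmetric BNE bidding function is b(v) = v * (n-1) / n
Step 2: Substitute v = 57/100 and n = 10
Step 3: b = 57/100 * 9/10
Step 4: b = 513/1000

513/1000


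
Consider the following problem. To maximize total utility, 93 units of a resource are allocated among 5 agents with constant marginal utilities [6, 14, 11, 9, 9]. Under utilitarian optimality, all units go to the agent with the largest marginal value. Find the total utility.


Step 1: The marginal utilities are [6, 14, 11, 9, 9]
Step 2: The highest marginal utility is 14
Step 3: All 93 units go to that agent
Step 4: Total utility = 14 * 93 = 1302

1302


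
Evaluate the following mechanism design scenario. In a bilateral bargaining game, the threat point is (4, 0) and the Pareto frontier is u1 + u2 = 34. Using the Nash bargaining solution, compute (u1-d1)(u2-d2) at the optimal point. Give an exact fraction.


Step 1: The Nash solution splits surplus symmetrically above the disagreement point
Step 2: u1 = (total + d1 - d2)/2 = (34 + 4 - 0)/2 = 19
Step 3: u2 = (total - d1 + d2)/2 = (34 - 4 + 0)/2 = 15
Step 4: Nash product = (19 - 4) * (15 - 0)
Step 5: = 15 * 15 = 225

225


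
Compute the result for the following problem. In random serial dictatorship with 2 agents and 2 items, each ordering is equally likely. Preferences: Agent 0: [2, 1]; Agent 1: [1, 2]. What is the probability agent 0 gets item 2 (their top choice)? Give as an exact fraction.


Step 1: Agent 0 wants item 2
Step 2: There are 2 possible orderings of agents
Step 3: In 2 orderings, agent 0 gets item 2
Step 4: Probability = 2/2 = 1

1


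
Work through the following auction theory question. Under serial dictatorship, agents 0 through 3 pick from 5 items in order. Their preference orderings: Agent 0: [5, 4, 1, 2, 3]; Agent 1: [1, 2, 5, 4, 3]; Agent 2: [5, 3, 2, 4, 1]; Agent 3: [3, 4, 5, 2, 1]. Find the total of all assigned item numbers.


Step 1: Agent 0 picks item 5
Step 2: Agent 1 picks item 1
Step 3: Agent 2 picks item 3
Step 4: Agent 3 picks item 4
Step 5: Sum = 5 + 1 + 3 + 4 = 13

13


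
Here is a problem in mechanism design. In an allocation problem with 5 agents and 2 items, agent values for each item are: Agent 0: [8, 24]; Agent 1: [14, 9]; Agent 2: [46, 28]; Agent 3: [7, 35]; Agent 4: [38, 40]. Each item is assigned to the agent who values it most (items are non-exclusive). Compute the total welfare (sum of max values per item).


Step 1: For each item, find the maximum value among all agents.
Step 2: Item 0 -> Agent 2 (value 46)
Step 3: Item 1 -> Agent 4 (value 40)
Step 4: Total welfare = 46 + 40 = 86

86


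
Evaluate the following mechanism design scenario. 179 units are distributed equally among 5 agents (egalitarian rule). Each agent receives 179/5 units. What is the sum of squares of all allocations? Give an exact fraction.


Step 1: Each agent's share = 179/5
Step 2: Square of each share = (179/5)^2 = 32041/25
Step 3: Sum of squares = 5 * 32041/25 = 32041/5

32041/5


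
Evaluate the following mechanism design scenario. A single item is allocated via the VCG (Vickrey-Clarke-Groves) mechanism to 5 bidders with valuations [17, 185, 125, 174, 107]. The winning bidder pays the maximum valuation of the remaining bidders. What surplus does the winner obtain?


Step 1: The winner is the agent with the highest value: agent 1 with value 185
Step 2: Values of other agents: [17, 125, 174, 107]
Step 3: VCG payment = max of others' values = 174
Step 4: Surplus = 185 - 174 = 11

11


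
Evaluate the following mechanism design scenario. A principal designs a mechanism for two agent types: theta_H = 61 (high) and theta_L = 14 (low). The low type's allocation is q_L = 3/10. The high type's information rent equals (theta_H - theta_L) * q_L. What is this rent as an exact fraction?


Step 1: theta_H - theta_L = 61 - 14 = 47
Step 2: Information rent = (theta_H - theta_L) * q_L
Step 3: = 47 * 3/10
Step 4: = 141/10

141/10


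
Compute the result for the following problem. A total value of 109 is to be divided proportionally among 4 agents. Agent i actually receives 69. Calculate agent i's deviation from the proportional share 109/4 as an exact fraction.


Step 1: Proportional share = 109/4
Step 2: Agent's actual allocation = 69
Step 3: Excess = 69 - 109/4 = 167/4

167/4


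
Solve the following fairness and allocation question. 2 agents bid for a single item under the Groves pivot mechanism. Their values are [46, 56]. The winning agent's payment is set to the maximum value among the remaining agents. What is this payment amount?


Step 1: The efficient winner is agent 1 with value 56
Step 2: Other agents' values: [46]
Step 3: Pivot payment = max(others) = 46
Step 4: The winner pays 46

46


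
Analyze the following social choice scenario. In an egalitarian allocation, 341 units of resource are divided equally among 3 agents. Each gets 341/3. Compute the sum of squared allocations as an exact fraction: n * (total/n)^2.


Step 1: Each agent's share = 341/3
Step 2: Square of each share = (341/3)^2 = 116281/9
Step 3: Sum of squares = 3 * 116281/9 = 116281/3

116281/3


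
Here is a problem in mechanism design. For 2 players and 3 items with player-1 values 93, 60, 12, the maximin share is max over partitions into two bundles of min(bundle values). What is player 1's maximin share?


Step 1: Item values = 93, 60, 12
Step 2: Enumerate all 2-bundle partitions and take the smaller bundle:
  Partition 1: {93} vs {60,12} -> bundles 93, 72; min = 72
  Partition 2: {60} vs {93,12} -> bundles 60, 105; min = 60
  Partition 3: {12} vs {93,60} -> bundles 12, 153; min = 12
Step 3: MMS = max(72, 60, 12) = 72

72


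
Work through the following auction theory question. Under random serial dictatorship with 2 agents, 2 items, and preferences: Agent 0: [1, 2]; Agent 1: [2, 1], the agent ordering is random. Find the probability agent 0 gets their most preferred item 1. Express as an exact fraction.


Step 1: Agent 0 wants item 1
Step 2: There are 2 possible orderings of agents
Step 3: In 2 orderings, agent 0 gets item 1
Step 4: Probability = 2/2 = 1

1


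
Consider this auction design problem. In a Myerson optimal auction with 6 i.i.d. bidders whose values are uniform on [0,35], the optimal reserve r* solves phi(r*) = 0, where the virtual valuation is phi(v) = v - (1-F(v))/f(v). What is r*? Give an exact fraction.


Step 1: For U[0,35], F(v) = v/35 and f(v) = 1/35
Step 2: phi(v) = v - (1 - v/35)/(1/35) = v - (35 - v) = 2v - 35
Step 3: Set phi(r*) = 0: 2r* - 35 = 0
Step 4: r* = 35/2 (the number of bidders n = 6 does not enter)

35/2


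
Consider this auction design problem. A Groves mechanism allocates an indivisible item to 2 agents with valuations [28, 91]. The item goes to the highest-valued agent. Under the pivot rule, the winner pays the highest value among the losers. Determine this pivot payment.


Step 1: The efficient winner is agent 1 with value 91
Step 2: Other agents' values: [28]
Step 3: Pivot payment = max(others) = 28
Step 4: The winner pays 28

28


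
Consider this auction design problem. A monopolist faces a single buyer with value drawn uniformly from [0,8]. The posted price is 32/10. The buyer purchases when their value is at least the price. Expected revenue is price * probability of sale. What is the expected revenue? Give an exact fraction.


Step 1: Posted price r = 16/5, value support [0,8]
Step 2: P(v >= r) = (8 - 16/5)/8 = 3/5
Step 3: Expected revenue = r * P(v >= r) = 16/5 * 3/5
Step 4: Revenue = 48/25

48/25


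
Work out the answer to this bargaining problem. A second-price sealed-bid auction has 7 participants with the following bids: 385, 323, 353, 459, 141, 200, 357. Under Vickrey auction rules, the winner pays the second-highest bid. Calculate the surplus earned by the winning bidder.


Step 1: Sort bids in descending order: 459, 385, 357, 353, 323, 200, 141
Step 2: The winning bid is the highest: 459
Step 3: The payment equals the second-highest bid: 385
Step 4: Surplus = winner's bid - payment = 459 - 385 = 74

74


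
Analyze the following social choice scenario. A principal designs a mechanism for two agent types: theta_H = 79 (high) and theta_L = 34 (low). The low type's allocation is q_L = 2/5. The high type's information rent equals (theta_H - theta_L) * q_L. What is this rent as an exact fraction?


Step 1: theta_H - theta_L = 79 - 34 = 45
Step 2: Information rent = (theta_H - theta_L) * q_L
Step 3: = 45 * 2/5
Step 4: = 18

18


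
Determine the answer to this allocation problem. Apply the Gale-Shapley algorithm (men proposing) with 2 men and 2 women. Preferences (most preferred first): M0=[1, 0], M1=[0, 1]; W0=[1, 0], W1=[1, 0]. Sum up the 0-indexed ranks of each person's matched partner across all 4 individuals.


Step 1: Run Gale-Shapley (men propose, women hold best offer):
  M0 proposes to W1; she accepts
  M1 proposes to W0; she accepts
Step 2: Final matching: W0-M1, W1-M0
Step 3: 0-indexed ranks (man's rank of his match, then woman's): 0 + 0 + 0 + 1
Step 4: Total rank sum = 1

1


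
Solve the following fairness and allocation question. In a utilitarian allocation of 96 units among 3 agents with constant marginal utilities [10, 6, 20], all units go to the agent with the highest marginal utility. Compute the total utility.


Step 1: The marginal utilities are [10, 6, 20]
Step 2: The highest marginal utility is 20
Step 3: All 96 units go to that agent
Step 4: Total utility = 20 * 96 = 1920

1920


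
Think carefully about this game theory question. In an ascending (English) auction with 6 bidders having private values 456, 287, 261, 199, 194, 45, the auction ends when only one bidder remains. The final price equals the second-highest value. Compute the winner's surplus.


Step 1: Identify the highest value: 456
Step 2: Identify the second-highest value: 287
Step 3: The final price = second-highest value = 287
Step 4: Surplus = 456 - 287 = 169

169


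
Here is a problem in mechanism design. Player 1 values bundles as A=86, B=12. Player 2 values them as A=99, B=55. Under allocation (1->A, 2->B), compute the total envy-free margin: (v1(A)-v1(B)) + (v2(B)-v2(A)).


Step 1: Player 1's margin = v1(A) - v1(B) = 86 - 12 = 74
Step 2: Player 2's margin = v2(B) - v2(A) = 55 - 99 = -44
Step 3: Total margin = 74 + -44 = 30

30


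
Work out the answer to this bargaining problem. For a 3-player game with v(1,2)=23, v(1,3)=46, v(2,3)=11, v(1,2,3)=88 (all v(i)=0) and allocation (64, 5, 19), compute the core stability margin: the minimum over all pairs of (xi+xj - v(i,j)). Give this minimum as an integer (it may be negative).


Step 1: Slack for coalition (1,2): x1+x2 - v12 = 69 - 23 = 46
Step 2: Slack for coalition (1,3): x1+x3 - v13 = 83 - 46 = 37
Step 3: Slack for coalition (2,3): x2+x3 - v23 = 24 - 11 = 13
Step 4: Minimum slack = min(46, 37, 13) = 13, attained by (2,3); no pair can gain by deviating, so the allocation is in the core

13


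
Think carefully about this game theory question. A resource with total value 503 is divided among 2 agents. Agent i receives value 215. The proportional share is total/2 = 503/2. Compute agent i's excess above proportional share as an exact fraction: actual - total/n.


Step 1: Proportional share = 503/2
Step 2: Agent's actual allocation = 215
Step 3: Excess = 215 - 503/2 = -73/2

-73/2


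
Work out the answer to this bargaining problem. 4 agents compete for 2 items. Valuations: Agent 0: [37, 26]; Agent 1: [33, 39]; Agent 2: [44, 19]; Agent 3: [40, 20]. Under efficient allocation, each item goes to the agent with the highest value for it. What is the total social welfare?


Step 1: For each item, find the maximum value among all agents.
Step 2: Item 0 -> Agent 2 (value 44)
Step 3: Item 1 -> Agent 1 (value 39)
Step 4: Total welfare = 44 + 39 = 83

83


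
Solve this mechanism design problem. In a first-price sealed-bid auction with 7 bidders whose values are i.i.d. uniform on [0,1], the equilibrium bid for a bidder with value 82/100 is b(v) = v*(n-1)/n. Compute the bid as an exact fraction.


Step 1: The symmetric BNE bidding function is b(v) = v * (n-1) / n
Step 2: Substitute v = 41/50 and n = 7
Step 3: b = 41/50 * 6/7
Step 4: b = 123/175

123/175


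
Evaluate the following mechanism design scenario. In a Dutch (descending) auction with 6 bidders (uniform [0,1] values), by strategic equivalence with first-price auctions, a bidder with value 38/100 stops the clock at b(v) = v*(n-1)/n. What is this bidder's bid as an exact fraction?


Step 1: Dutch auctions are strategically equivalent to first-price auctions
Step 2: The equilibrium bid is b(v) = v*(n-1)/n
Step 3: b = 19/50 * 5/6
Step 4: b = 19/60

19/60


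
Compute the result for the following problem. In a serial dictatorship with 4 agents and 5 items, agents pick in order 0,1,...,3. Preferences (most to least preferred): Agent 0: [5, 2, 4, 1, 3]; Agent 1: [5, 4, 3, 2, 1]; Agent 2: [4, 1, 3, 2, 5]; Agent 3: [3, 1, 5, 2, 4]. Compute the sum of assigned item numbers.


Step 1: Agent 0 picks item 5
Step 2: Agent 1 picks item 4
Step 3: Agent 2 picks item 1
Step 4: Agent 3 picks item 3
Step 5: Sum = 5 + 4 + 1 + 3 = 13

13


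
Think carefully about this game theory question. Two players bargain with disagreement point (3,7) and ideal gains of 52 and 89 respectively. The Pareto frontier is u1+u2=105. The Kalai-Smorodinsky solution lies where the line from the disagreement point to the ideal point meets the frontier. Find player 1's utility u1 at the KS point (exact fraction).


Step 1: At the KS point, (u1-d1)/r1 = (u2-d2)/r2 = t and u1+u2 = 105
Step 2: u1 = d1 + r1*t and u2 = d2 + r2*t, so (d1 + r1*t) + (d2 + r2*t) = 105
Step 3: t = (105 - 3 - 7)/(52 + 89) = 95/141
Step 4: u1 = d1 + r1*t = 3 + 52 * 95/141 = 5363/141
Step 5: (Check: u2 = d2 + r2*t = 9442/141; u1+u2 = 5363/141 + 9442/141 = 105, on the frontier.)

5363/141


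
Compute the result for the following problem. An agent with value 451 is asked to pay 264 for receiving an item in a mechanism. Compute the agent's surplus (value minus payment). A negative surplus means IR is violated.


Step 1: Surplus = value - payment = 451 - 264 = 187
Step 2: IR is satisfied (surplus >= 0)

187


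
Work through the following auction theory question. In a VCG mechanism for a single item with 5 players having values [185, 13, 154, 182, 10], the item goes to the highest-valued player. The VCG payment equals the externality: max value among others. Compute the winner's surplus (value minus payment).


Step 1: The winner is the agent with the highest value: agent 0 with value 185
Step 2: Values of other agents: [13, 154, 182, 10]
Step 3: VCG payment = max of others' values = 182
Step 4: Surplus = 185 - 182 = 3

3


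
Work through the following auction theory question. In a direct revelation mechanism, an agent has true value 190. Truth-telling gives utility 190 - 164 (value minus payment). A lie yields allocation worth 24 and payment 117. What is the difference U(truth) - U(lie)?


Step 1: U(truth) = value - payment = 190 - 164 = 26
Step 2: U(lie) = allocation - payment = 24 - 117 = -93
Step 3: IC gap = 26 - (-93) = 119

119


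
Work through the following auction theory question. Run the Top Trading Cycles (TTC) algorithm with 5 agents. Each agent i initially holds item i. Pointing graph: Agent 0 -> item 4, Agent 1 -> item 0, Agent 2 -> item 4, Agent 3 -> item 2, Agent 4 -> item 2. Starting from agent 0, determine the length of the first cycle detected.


Step 1: Trace the pointer graph from agent 0: 0 -> 4 -> 2 -> 4
Step 2: A cycle is detected when we revisit agent 4
Step 3: The cycle is: 4 -> 2 -> 4
Step 4: Cycle length = 2

2


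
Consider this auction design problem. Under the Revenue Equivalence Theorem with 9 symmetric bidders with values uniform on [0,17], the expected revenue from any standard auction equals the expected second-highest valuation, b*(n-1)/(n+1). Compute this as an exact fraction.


Step 1: By Revenue Equivalence, expected revenue = b*(n-1)/(n+1)
Step 2: Substituting n = 9, b = 17
Step 3: Revenue = 17*(9-1)/(9+1) = 17*8/10
Step 4: Revenue = 136/10 = 68/5

68/5


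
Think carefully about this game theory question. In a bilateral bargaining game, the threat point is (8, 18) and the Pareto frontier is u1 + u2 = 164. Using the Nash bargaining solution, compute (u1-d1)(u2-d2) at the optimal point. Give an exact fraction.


Step 1: The Nash solution splits surplus symmetrically above the disagreement point
Step 2: u1 = (total + d1 - d2)/2 = (164 + 8 - 18)/2 = 77
Step 3: u2 = (total - d1 + d2)/2 = (164 - 8 + 18)/2 = 87
Step 4: Nash product = (77 - 8) * (87 - 18)
Step 5: = 69 * 69 = 4761

4761


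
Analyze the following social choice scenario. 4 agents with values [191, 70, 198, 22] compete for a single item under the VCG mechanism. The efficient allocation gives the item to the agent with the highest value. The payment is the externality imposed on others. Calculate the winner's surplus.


Step 1: The winner is the agent with the highest value: agent 2 with value 198
Step 2: Values of other agents: [191, 70, 22]
Step 3: VCG payment = max of others' values = 191
Step 4: Surplus = 198 - 191 = 7

7


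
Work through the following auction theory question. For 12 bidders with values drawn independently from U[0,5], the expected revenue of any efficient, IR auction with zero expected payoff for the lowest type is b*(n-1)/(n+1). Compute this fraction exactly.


Step 1: By Revenue Equivalence, expected revenue = b*(n-1)/(n+1)
Step 2: Substituting n = 12, b = 5
Step 3: Revenue = 5*(12-1)/(12+1) = 5*11/13
Step 4: Revenue = 55/13

55/13


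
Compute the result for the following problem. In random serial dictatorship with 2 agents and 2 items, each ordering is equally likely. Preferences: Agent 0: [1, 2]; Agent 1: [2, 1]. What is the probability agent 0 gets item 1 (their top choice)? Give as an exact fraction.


Step 1: Agent 0 wants item 1
Step 2: There are 2 possible orderings of agents
Step 3: In 2 orderings, agent 0 gets item 1
Step 4: Probability = 2/2 = 1

1


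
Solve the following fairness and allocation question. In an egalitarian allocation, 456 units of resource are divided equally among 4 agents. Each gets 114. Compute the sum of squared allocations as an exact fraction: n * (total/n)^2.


Step 1: Each agent's share = 456/4 = 114
Step 2: Square of each share = (114)^2 = 12996
Step 3: Sum of squares = 4 * 12996 = 51984

51984


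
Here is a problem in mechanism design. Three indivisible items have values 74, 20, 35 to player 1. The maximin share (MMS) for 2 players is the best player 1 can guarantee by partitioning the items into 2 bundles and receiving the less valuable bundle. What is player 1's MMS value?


Step 1: Item values = 74, 20, 35
Step 2: Enumerate all 2-bundle partitions and take the smaller bundle:
  Partition 1: {74} vs {20,35} -> bundles 74, 55; min = 55
  Partition 2: {20} vs {74,35} -> bundles 20, 109; min = 20
  Partition 3: {35} vs {74,20} -> bundles 35, 94; min = 35
Step 3: MMS = max(55, 20, 35) = 55

55


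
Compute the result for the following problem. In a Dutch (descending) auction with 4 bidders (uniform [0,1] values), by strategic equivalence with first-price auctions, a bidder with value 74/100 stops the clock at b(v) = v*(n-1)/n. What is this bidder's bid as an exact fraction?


Step 1: Dutch auctions are strategically equivalent to first-price auctions
Step 2: The equilibrium bid is b(v) = v*(n-1)/n
Step 3: b = 37/50 * 3/4
Step 4: b = 111/200

111/200


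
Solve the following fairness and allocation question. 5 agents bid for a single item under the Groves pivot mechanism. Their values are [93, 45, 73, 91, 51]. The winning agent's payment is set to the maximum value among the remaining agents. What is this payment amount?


Step 1: The efficient winner is agent 0 with value 93
Step 2: Other agents' values: [45, 73, 91, 51]
Step 3: Pivot payment = max(others) = 91
Step 4: The winner pays 91

91


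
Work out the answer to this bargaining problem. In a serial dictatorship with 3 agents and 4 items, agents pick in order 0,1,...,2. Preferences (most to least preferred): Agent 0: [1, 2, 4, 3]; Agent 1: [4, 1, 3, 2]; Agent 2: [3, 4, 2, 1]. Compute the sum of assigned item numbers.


Step 1: Agent 0 picks item 1
Step 2: Agent 1 picks item 4
Step 3: Agent 2 picks item 3
Step 4: Sum = 1 + 4 + 3 = 8

8


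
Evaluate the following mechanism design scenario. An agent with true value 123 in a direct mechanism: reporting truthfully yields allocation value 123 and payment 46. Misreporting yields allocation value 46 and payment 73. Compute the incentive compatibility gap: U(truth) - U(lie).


Step 1: U(truth) = value - payment = 123 - 46 = 77
Step 2: U(lie) = allocation - payment = 46 - 73 = -27
Step 3: IC gap = 77 - (-27) = 104

104


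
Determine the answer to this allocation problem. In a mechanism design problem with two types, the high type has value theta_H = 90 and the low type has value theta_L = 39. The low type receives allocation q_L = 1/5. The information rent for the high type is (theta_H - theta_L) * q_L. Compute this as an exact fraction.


Step 1: theta_H - theta_L = 90 - 39 = 51
Step 2: Information rent = (theta_H - theta_L) * q_L
Step 3: = 51 * 1/5
Step 4: = 51/5

51/5


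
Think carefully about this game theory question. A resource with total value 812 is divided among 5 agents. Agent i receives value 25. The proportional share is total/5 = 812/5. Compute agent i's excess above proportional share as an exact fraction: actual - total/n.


Step 1: Proportional share = 812/5
Step 2: Agent's actual allocation = 25
Step 3: Excess = 25 - 812/5 = -687/5

-687/5


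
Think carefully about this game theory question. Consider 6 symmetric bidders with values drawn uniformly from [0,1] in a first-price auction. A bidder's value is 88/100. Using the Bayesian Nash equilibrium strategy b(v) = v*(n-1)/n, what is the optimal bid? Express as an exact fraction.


Step 1: The symmetric BNE bidding function is b(v) = v * (n-1) / n
Step 2: Substitute v = 22/25 and n = 6
Step 3: b = 22/25 * 5/6
Step 4: b = 11/15

11/15


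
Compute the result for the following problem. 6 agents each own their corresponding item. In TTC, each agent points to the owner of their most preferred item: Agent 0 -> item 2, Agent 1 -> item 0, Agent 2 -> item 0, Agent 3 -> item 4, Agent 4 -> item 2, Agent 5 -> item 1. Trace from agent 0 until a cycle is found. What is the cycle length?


Step 1: Trace the pointer graph from agent 0: 0 -> 2 -> 0
Step 2: A cycle is detected when we revisit agent 0
Step 3: The cycle is: 0 -> 2 -> 0
Step 4: Cycle length = 2

2


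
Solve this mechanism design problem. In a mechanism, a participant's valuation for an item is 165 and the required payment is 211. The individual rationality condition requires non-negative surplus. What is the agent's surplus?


Step 1: Surplus = value - payment = 165 - 211 = -46
Step 2: IR is violated (surplus < 0)

-46


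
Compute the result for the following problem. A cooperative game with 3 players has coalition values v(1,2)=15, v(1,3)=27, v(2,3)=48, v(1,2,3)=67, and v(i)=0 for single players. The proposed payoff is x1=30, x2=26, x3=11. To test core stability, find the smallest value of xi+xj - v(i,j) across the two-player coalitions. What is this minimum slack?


Step 1: Slack for coalition (1,2): x1+x2 - v12 = 56 - 15 = 41
Step 2: Slack for coalition (1,3): x1+x3 - v13 = 41 - 27 = 14
Step 3: Slack for coalition (2,3): x2+x3 - v23 = 37 - 48 = -11
Step 4: Minimum slack = min(41, 14, -11) = -11, attained by (2,3); coalition (2,3) can block (slack < 0), so the allocation is not in the core

-11


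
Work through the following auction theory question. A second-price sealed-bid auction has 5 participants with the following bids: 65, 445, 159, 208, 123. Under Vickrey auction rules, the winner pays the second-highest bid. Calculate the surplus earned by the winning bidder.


Step 1: Sort bids in descending order: 445, 208, 159, 123, 65
Step 2: The winning bid is the highest: 445
Step 3: The payment equals the second-highest bid: 208
Step 4: Surplus = winner's bid - payment = 445 - 208 = 237

237


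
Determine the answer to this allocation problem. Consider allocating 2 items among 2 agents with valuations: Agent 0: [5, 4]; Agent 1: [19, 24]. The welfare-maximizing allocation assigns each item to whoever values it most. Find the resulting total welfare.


Step 1: For each item, find the maximum value among all agents.
Step 2: Item 0 -> Agent 1 (value 19)
Step 3: Item 1 -> Agent 1 (value 24)
Step 4: Total welfare = 19 + 24 = 43

43


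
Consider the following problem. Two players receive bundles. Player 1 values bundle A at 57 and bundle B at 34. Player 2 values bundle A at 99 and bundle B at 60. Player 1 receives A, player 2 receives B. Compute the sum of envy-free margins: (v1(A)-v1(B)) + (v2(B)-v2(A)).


Step 1: Player 1's margin = v1(A) - v1(B) = 57 - 34 = 23
Step 2: Player 2's margin = v2(B) - v2(A) = 60 - 99 = -39
Step 3: Total margin = 23 + -39 = -16

-16


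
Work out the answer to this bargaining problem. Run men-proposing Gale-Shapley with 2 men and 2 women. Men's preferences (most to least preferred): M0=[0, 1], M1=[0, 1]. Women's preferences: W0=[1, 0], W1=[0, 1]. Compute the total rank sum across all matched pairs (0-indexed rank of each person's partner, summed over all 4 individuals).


Step 1: Run Gale-Shapley (men propose, women hold best offer):
  M0 proposes to W0; she accepts
  M1 proposes to W0; she switches from M0
  M0 proposes to W1; she accepts
Step 2: Final matching: W0-M1, W1-M0
Step 3: 0-indexed ranks (man's rank of his match, then woman's): 0 + 0 + 1 + 0
Step 4: Total rank sum = 1

1


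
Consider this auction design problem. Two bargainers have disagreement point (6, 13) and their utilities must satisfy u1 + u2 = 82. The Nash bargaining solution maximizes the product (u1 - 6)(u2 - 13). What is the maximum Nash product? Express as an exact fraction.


Step 1: The Nash solution splits surplus symmetrically above the disagreement point
Step 2: u1 = (total + d1 - d2)/2 = (82 + 6 - 13)/2 = 75/2
Step 3: u2 = (total - d1 + d2)/2 = (82 - 6 + 13)/2 = 89/2
Step 4: Nash product = (75/2 - 6) * (89/2 - 13)
Step 5: = 63/2 * 63/2 = 3969/4

3969/4


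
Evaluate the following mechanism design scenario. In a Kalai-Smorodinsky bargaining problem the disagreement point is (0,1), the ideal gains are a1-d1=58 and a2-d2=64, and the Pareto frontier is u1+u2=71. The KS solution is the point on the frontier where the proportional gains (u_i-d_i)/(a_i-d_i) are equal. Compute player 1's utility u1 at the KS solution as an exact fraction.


Step 1: At the KS point, (u1-d1)/r1 = (u2-d2)/r2 = t and u1+u2 = 71
Step 2: u1 = d1 + r1*t and u2 = d2 + r2*t, so (d1 + r1*t) + (d2 + r2*t) = 71
Step 3: t = (71 - 0 - 1)/(58 + 64) = 70/122 = 35/61
Step 4: u1 = d1 + r1*t = 0 + 58 * 35/61 = 2030/61
Step 5: (Check: u2 = d2 + r2*t = 2301/61; u1+u2 = 2030/61 + 2301/61 = 71, on the frontier.)

2030/61


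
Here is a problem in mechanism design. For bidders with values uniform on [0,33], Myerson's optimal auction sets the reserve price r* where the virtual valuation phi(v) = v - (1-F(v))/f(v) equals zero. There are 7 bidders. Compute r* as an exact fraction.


Step 1: For U[0,33], F(v) = v/33 and f(v) = 1/33
Step 2: phi(v) = v - (1 - v/33)/(1/33) = v - (33 - v) = 2v - 33
Step 3: Set phi(r*) = 0: 2r* - 33 = 0
Step 4: r* = 33/2 (the number of bidders n = 7 does not enter)

33/2


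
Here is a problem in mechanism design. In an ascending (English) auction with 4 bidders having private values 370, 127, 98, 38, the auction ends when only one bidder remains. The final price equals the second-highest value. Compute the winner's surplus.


Step 1: Identify the highest value: 370
Step 2: Identify the second-highest value: 127
Step 3: The final price = second-highest value = 127
Step 4: Surplus = 370 - 127 = 243

243


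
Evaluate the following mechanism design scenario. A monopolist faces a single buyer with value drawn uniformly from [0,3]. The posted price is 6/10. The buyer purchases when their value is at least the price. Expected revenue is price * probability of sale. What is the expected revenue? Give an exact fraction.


Step 1: Posted price r = 3/5, value support [0,3]
Step 2: P(v >= r) = (3 - 3/5)/3 = 4/5
Step 3: Expected revenue = r * P(v >= r) = 3/5 * 4/5
Step 4: Revenue = 12/25

12/25


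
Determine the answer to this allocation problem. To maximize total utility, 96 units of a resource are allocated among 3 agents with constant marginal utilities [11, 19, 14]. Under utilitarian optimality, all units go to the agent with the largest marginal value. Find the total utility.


Step 1: The marginal utilities are [11, 19, 14]
Step 2: The highest marginal utility is 19
Step 3: All 96 units go to that agent
Step 4: Total utility = 19 * 96 = 1824

1824


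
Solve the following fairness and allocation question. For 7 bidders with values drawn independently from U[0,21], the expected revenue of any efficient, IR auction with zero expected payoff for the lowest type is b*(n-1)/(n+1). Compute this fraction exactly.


Step 1: By Revenue Equivalence, expected revenue = b*(n-1)/(n+1)
Step 2: Substituting n = 7, b = 21
Step 3: Revenue = 21*(7-1)/(7+1) = 21*6/8
Step 4: Revenue = 126/8 = 63/4

63/4


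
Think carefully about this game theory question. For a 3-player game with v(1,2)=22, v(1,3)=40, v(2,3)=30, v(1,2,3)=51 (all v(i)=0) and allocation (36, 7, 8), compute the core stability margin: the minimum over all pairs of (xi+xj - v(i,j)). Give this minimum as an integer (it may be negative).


Step 1: Slack for coalition (1,2): x1+x2 - v12 = 43 - 22 = 21
Step 2: Slack for coalition (1,3): x1+x3 - v13 = 44 - 40 = 4
Step 3: Slack for coalition (2,3): x2+x3 - v23 = 15 - 30 = -15
Step 4: Minimum slack = min(21, 4, -15) = -15, attained by (2,3); coalition (2,3) can block (slack < 0), so the allocation is not in the core

-15


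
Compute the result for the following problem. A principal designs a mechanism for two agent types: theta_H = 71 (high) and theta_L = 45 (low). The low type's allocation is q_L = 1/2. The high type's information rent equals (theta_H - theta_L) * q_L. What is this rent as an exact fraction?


Step 1: theta_H - theta_L = 71 - 45 = 26
Step 2: Information rent = (theta_H - theta_L) * q_L
Step 3: = 26 * 1/2
Step 4: = 13

13


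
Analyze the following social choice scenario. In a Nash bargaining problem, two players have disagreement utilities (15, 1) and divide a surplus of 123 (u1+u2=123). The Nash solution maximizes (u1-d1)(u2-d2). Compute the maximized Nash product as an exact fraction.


Step 1: The Nash solution splits surplus symmetrically above the disagreement point
Step 2: u1 = (total + d1 - d2)/2 = (123 + 15 - 1)/2 = 137/2
Step 3: u2 = (total - d1 + d2)/2 = (123 - 15 + 1)/2 = 109/2
Step 4: Nash product = (137/2 - 15) * (109/2 - 1)
Step 5: = 107/2 * 107/2 = 11449/4

11449/4


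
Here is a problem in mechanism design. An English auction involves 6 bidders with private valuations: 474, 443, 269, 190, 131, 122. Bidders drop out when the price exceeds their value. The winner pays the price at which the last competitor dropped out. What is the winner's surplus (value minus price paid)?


Step 1: Identify the highest value: 474
Step 2: Identify the second-highest value: 443
Step 3: The final price = second-highest value = 443
Step 4: Surplus = 474 - 443 = 31

31


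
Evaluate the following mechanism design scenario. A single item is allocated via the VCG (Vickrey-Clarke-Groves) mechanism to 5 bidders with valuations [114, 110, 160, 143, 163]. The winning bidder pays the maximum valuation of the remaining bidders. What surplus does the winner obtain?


Step 1: The winner is the agent with the highest value: agent 4 with value 163
Step 2: Values of other agents: [114, 110, 160, 143]
Step 3: VCG payment = max of others' values = 160
Step 4: Surplus = 163 - 160 = 3

3


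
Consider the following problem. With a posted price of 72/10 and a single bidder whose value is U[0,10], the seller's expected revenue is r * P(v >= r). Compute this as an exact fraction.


Step 1: Posted price r = 36/5, value support [0,10]
Step 2: P(v >= r) = (10 - 36/5)/10 = 7/25
Step 3: Expected revenue = r * P(v >= r) = 36/5 * 7/25
Step 4: Revenue = 252/125

252/125


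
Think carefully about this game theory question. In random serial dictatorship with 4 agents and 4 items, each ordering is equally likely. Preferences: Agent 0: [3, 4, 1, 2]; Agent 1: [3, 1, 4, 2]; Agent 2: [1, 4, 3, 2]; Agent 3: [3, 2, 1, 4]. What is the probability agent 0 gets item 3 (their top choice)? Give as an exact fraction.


Step 1: Agent 0 wants item 3
Step 2: There are 24 possible orderings of agents
Step 3: In 8 orderings, agent 0 gets item 3
Step 4: Probability = 8/24 = 1/3

1/3


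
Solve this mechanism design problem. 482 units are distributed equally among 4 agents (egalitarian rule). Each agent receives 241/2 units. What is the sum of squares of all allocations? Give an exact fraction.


Step 1: Each agent's share = 482/4 = 241/2
Step 2: Square of each share = (241/2)^2 = 58081/4
Step 3: Sum of squares = 4 * 58081/4 = 58081

58081


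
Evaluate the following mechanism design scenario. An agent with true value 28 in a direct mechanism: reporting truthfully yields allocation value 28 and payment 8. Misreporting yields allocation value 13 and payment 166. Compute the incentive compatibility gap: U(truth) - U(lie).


Step 1: U(truth) = value - payment = 28 - 8 = 20
Step 2: U(lie) = allocation - payment = 13 - 166 = -153
Step 3: IC gap = 20 - (-153) = 173

173


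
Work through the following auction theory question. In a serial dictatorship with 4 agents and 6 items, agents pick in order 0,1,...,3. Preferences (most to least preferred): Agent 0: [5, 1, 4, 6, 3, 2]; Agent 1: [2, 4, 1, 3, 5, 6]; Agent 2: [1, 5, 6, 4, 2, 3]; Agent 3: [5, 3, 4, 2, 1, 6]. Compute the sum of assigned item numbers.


Step 1: Agent 0 picks item 5
Step 2: Agent 1 picks item 2
Step 3: Agent 2 picks item 1
Step 4: Agent 3 picks item 3
Step 5: Sum = 5 + 2 + 1 + 3 = 11

11


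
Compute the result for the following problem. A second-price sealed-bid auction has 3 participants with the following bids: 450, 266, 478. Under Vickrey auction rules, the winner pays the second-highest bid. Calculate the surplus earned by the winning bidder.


Step 1: Sort bids in descending order: 478, 450, 266
Step 2: The winning bid is the highest: 478
Step 3: The payment equals the second-highest bid: 450
Step 4: Surplus = winner's bid - payment = 478 - 450 = 28

28


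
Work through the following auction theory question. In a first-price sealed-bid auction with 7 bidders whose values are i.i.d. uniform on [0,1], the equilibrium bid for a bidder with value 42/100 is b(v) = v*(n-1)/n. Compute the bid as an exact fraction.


Step 1: The symmetric BNE bidding function is b(v) = v * (n-1) / n
Step 2: Substitute v = 21/50 and n = 7
Step 3: b = 21/50 * 6/7
Step 4: b = 9/25

9/25


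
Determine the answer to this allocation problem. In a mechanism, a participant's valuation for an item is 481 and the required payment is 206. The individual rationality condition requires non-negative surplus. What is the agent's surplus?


Step 1: Surplus = value - payment = 481 - 206 = 275
Step 2: IR is satisfied (surplus >= 0)

275


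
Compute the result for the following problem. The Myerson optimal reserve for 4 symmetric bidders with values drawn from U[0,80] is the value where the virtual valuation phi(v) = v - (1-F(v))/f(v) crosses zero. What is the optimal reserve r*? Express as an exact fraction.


Step 1: For U[0,80], F(v) = v/80 and f(v) = 1/80
Step 2: phi(v) = v - (1 - v/80)/(1/80) = v - (80 - v) = 2v - 80
Step 3: Set phi(r*) = 0: 2r* - 80 = 0
Step 4: r* = 80/2 = 40 (the number of bidders n = 4 does not enter)

40


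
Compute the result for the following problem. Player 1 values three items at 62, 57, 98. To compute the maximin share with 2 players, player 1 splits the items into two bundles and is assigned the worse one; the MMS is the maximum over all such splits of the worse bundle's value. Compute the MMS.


Step 1: Item values = 62, 57, 98
Step 2: Enumerate all 2-bundle partitions and take the smaller bundle:
  Partition 1: {62} vs {57,98} -> bundles 62, 155; min = 62
  Partition 2: {57} vs {62,98} -> bundles 57, 160; min = 57
  Partition 3: {98} vs {62,57} -> bundles 98, 119; min = 98
Step 3: MMS = max(62, 57, 98) = 98

98


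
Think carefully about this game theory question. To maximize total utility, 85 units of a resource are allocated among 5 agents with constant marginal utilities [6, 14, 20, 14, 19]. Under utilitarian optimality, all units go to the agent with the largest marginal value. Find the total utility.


Step 1: The marginal utilities are [6, 14, 20, 14, 19]
Step 2: The highest marginal utility is 20
Step 3: All 85 units go to that agent
Step 4: Total utility = 20 * 85 = 1700

1700


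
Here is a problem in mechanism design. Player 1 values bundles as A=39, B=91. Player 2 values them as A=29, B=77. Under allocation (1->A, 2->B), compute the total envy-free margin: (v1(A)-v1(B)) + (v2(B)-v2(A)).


Step 1: Player 1's margin = v1(A) - v1(B) = 39 - 91 = -52
Step 2: Player 2's margin = v2(B) - v2(A) = 77 - 29 = 48
Step 3: Total margin = -52 + 48 = -4

-4


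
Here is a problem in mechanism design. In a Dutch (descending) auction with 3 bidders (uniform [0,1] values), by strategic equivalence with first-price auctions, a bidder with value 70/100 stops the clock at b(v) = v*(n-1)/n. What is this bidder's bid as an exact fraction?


Step 1: Dutch auctions are strategically equivalent to first-price auctions
Step 2: The equilibrium bid is b(v) = v*(n-1)/n
Step 3: b = 7/10 * 2/3
Step 4: b = 7/15

7/15


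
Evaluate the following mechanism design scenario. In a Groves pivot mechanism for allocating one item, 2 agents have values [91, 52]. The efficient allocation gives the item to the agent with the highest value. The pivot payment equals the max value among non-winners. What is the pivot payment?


Step 1: The efficient winner is agent 0 with value 91
Step 2: Other agents' values: [52]
Step 3: Pivot payment = max(others) = 52
Step 4: The winner pays 52

52


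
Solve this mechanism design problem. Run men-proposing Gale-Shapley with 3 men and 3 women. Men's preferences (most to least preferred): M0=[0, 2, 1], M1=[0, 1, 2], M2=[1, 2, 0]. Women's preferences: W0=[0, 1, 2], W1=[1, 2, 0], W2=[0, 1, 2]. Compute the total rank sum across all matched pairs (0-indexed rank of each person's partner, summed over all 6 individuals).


Step 1: Run Gale-Shapley (men propose, women hold best offer):
  M0 proposes to W0; she accepts
  M1 proposes to W0; rejected
  M1 proposes to W1; she accepts
  M2 proposes to W1; rejected
  M2 proposes to W2; she accepts
Step 2: Final matching: W0-M0, W1-M1, W2-M2
Step 3: 0-indexed ranks (man's rank of his match, then woman's): 0 + 0 + 1 + 0 + 1 + 2
Step 4: Total rank sum = 4

4


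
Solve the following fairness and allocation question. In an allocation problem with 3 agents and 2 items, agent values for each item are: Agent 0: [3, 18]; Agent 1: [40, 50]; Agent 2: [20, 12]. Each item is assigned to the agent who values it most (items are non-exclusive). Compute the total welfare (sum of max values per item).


Step 1: For each item, find the maximum value among all agents.
Step 2: Item 0 -> Agent 1 (value 40)
Step 3: Item 1 -> Agent 1 (value 50)
Step 4: Total welfare = 40 + 50 = 90

90


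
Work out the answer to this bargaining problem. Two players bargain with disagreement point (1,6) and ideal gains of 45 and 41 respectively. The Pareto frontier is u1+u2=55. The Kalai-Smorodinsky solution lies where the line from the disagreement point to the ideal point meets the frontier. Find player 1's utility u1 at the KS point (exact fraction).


Step 1: At the KS point, (u1-d1)/r1 = (u2-d2)/r2 = t and u1+u2 = 55
Step 2: u1 = d1 + r1*t and u2 = d2 + r2*t, so (d1 + r1*t) + (d2 + r2*t) = 55
Step 3: t = (55 - 1 - 6)/(45 + 41) = 48/86 = 24/43
Step 4: u1 = d1 + r1*t = 1 + 45 * 24/43 = 1123/43
Step 5: (Check: u2 = d2 + r2*t = 1242/43; u1+u2 = 1123/43 + 1242/43 = 55, on the frontier.)

1123/43
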